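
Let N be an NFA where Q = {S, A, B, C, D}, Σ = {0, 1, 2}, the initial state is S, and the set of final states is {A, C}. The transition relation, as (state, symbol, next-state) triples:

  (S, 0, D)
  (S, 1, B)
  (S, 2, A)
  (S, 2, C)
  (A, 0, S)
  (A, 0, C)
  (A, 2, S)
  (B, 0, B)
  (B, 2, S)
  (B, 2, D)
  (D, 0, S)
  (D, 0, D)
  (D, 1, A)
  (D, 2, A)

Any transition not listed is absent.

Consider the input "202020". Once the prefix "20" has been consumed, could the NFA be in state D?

No

Start in {S}.
Read '2': S→{A, C}; now {A, C}.
Read '0': A→{S, C}, C→∅; now {S, C}.
State D is not in {S, C}.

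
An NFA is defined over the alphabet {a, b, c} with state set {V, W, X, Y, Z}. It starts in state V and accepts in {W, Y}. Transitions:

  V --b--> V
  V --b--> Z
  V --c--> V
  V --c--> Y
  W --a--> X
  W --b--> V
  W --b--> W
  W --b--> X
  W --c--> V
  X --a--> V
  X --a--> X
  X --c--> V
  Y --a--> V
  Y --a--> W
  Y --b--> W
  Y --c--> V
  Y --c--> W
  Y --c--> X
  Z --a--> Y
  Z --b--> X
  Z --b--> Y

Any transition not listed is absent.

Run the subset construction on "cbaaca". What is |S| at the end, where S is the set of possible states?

Start in {V}.
Read 'c': {V} → {V, Y}.
Read 'b': {V, Y} → {V, W, Z}.
Read 'a': {V, W, Z} → {X, Y}.
Read 'a': {X, Y} → {V, W, X}.
Read 'c': {V, W, X} → {V, Y}.
Read 'a': {V, Y} → {V, W}.
That set has 2 states.

2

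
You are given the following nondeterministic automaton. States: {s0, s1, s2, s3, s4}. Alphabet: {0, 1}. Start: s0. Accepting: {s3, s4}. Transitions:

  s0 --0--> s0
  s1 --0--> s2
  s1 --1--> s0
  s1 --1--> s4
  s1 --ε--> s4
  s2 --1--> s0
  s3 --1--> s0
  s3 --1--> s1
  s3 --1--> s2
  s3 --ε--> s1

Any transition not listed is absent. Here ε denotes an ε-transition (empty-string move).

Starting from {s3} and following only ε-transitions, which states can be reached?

Begin with {s3}.
ε-move s3 → s1; add s1.
ε-move s1 → s4; add s4.

{s1, s3, s4}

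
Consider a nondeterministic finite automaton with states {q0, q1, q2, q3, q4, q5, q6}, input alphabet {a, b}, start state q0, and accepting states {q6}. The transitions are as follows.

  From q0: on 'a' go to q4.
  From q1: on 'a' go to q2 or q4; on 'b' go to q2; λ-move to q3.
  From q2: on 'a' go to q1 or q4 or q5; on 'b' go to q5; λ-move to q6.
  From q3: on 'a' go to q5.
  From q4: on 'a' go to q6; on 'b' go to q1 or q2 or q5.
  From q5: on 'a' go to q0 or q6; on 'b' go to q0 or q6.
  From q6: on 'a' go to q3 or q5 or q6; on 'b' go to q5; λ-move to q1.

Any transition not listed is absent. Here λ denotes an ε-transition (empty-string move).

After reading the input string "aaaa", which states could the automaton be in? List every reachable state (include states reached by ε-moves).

Start in {q0}.
Read 'a': q0→{q4}; now {q4}.
Read 'a': q4→{q6}; union {q6}; ε-closure = {q1, q3, q6}.
Read 'a': q1→{q2, q4}, q3→{q5}, q6→{q3, q5, q6}; union {q2, q3, q4, q5, q6}; ε-closure = {q1, q2, q3, q4, q5, q6}.
Read 'a': q1→{q2, q4}, q2→{q1, q4, q5}, q3→{q5}, q4→{q6}, q5→{q0, q6}, q6→{q3, q5, q6}; now {q0, q1, q2, q3, q4, q5, q6}.

{q0, q1, q2, q3, q4, q5, q6}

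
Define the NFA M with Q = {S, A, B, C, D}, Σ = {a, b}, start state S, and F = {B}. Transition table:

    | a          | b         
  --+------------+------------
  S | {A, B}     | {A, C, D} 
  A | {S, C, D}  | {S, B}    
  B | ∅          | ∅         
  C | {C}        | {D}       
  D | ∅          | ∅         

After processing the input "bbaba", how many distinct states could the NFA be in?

2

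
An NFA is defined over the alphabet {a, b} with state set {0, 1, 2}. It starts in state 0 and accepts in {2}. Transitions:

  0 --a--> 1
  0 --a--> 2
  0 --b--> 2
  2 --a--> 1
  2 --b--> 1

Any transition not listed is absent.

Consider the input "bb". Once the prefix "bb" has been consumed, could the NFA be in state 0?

No

Start in {0}.
Read 'b': 0→{2}; now {2}.
Read 'b': 2→{1}; now {1}.
State 0 is not in {1}.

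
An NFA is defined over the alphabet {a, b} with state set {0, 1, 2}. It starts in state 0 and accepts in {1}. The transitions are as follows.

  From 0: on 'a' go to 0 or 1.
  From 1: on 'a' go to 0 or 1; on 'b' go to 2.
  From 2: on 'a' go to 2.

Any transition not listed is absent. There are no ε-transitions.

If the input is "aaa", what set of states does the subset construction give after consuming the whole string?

{0, 1}

Start in {0}.
Read 'a': 0→{0, 1}; now {0, 1}.
Read 'a': 0→{0, 1}, 1→{0, 1}; now {0, 1}.
Read 'a': 0→{0, 1}, 1→{0, 1}; now {0, 1}.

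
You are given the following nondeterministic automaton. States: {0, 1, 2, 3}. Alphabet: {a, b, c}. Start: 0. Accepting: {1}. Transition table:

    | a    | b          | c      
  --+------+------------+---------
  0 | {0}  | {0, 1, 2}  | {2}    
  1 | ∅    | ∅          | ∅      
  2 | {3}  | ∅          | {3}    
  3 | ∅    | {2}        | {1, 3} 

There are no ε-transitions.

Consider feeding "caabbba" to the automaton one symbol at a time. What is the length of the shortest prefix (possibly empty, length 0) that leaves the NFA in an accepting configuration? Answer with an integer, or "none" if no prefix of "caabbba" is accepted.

none

Start in {0}.
Read 'c': 0→{2}; now {2}.
Read 'a': 2→{3}; now {3}.
Read 'a': 3→∅; now ∅.
The set is empty and remains empty for the remaining 4 symbols.
No reachable set along the way intersects F.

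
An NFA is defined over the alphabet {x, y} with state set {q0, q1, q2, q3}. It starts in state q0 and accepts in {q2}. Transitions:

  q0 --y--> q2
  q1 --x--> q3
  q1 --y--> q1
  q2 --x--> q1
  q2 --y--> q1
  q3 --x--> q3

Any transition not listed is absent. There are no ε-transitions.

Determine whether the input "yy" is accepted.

Start in {q0}.
Read 'y': {q0} → {q2}.
Read 'y': {q2} → {q1}.
The final set {q1} contains no accepting state.

No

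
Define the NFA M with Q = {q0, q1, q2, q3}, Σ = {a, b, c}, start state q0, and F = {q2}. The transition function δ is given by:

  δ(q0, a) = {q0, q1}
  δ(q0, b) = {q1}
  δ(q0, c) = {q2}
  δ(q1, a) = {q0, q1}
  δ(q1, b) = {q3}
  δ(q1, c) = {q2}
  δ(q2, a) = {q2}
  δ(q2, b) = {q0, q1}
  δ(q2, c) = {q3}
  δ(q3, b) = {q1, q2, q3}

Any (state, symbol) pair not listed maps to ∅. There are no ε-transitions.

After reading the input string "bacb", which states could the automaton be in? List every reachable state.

Start in {q0}.
Read 'b': {q0} → {q1}.
Read 'a': {q1} → {q0, q1}.
Read 'c': {q0, q1} → {q2}.
Read 'b': {q2} → {q0, q1}.

{q0, q1}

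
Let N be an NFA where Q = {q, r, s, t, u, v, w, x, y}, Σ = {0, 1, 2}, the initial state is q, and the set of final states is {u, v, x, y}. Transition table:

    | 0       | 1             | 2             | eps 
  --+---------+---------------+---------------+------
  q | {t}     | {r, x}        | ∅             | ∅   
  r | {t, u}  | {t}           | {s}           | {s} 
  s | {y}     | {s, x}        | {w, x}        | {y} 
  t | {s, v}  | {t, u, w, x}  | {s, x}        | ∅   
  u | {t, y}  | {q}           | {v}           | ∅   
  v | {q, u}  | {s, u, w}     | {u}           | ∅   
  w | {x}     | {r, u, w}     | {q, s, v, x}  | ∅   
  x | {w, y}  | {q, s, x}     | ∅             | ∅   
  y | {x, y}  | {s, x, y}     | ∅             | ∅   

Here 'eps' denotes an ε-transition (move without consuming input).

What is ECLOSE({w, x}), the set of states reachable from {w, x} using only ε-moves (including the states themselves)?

Begin with {w, x}.
No ε-moves leave this set, so the closure equals the set itself.

{w, x}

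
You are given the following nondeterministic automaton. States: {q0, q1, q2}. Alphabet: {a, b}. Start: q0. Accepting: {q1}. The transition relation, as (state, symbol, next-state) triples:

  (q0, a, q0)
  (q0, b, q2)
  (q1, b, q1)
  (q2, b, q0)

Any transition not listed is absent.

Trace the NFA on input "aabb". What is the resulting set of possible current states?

Start in {q0}.
Read 'a': {q0} → {q0}.
Read 'a': {q0} → {q0}.
Read 'b': {q0} → {q2}.
Read 'b': {q2} → {q0}.

{q0}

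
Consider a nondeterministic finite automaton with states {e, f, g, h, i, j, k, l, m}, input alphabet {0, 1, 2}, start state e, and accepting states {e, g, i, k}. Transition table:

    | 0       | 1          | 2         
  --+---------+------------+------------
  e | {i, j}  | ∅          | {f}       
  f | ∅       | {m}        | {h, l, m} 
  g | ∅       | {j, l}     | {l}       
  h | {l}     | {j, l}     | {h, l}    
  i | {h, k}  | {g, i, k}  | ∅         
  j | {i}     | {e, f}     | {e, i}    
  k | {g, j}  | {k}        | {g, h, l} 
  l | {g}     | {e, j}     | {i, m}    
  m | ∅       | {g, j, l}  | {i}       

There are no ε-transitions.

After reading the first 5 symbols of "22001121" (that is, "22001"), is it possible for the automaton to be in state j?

Start in {e}.
Read '2': e→{f}; now {f}.
Read '2': f→{h, l, m}; now {h, l, m}.
Read '0': h→{l}, l→{g}, m→∅; now {g, l}.
Read '0': g→∅, l→{g}; now {g}.
Read '1': g→{j, l}; now {j, l}.
State j is in {j, l}.

Yes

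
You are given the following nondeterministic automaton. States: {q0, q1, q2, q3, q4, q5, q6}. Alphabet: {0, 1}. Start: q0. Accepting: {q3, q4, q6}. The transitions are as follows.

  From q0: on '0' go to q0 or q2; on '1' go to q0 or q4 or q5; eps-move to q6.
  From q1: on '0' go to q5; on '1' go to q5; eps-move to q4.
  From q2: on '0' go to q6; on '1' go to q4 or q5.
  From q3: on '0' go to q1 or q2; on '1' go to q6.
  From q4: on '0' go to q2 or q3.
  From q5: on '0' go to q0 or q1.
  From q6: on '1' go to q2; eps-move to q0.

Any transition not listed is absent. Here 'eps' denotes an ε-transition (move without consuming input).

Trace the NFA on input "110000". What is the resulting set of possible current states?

{q0, q1, q2, q3, q4, q5, q6}

Start: ε-closure({q0}) = {q0, q6}.
Read '1': {q0, q6} → {q0, q2, q4, q5, q6}.
Read '1': {q0, q2, q4, q5, q6} → {q0, q2, q4, q5, q6}.
Read '0': {q0, q2, q4, q5, q6} → {q0, q1, q2, q3, q4, q6}.
Read '0': {q0, q1, q2, q3, q4, q6} → {q0, q1, q2, q3, q4, q5, q6}.
Read '0': {q0, q1, q2, q3, q4, q5, q6} → {q0, q1, q2, q3, q4, q5, q6}.
Read '0': {q0, q1, q2, q3, q4, q5, q6} → {q0, q1, q2, q3, q4, q5, q6}.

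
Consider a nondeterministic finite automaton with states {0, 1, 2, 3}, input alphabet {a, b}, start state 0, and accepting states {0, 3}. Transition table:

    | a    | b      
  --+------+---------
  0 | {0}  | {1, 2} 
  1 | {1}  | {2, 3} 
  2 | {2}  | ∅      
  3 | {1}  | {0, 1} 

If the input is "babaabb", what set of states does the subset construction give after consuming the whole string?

Start in {0}.
Read 'b': {0} → {1, 2}.
Read 'a': {1, 2} → {1, 2}.
Read 'b': {1, 2} → {2, 3}.
Read 'a': {2, 3} → {1, 2}.
Read 'a': {1, 2} → {1, 2}.
Read 'b': {1, 2} → {2, 3}.
Read 'b': {2, 3} → {0, 1}.

{0, 1}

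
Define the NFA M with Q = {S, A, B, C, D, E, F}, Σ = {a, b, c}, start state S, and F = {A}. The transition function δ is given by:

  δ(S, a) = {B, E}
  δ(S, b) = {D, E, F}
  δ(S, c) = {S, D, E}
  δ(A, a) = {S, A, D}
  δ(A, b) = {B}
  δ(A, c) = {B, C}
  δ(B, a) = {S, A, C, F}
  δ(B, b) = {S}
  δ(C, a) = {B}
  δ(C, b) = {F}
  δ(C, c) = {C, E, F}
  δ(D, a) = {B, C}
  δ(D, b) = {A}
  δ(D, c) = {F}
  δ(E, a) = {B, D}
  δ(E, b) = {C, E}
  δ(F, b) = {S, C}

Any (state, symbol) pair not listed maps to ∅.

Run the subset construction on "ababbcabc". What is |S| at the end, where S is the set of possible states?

Start in {S}.
Read 'a': S→{B, E}; now {B, E}.
Read 'b': B→{S}, E→{C, E}; now {S, C, E}.
Read 'a': S→{B, E}, C→{B}, E→{B, D}; now {B, D, E}.
Read 'b': B→{S}, D→{A}, E→{C, E}; now {S, A, C, E}.
Read 'b': S→{D, E, F}, A→{B}, C→{F}, E→{C, E}; now {B, C, D, E, F}.
Read 'c': B→∅, C→{C, E, F}, D→{F}, E→∅, F→∅; now {C, E, F}.
Read 'a': C→{B}, E→{B, D}, F→∅; now {B, D}.
Read 'b': B→{S}, D→{A}; now {S, A}.
Read 'c': S→{S, D, E}, A→{B, C}; now {S, B, C, D, E}.
That set has 5 states.

5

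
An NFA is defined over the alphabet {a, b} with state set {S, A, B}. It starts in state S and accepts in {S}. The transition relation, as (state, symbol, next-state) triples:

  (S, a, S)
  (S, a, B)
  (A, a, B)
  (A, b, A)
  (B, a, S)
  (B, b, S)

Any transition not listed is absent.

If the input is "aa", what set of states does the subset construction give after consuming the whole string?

{S, B}

Start in {S}.
Read 'a': {S} → {S, B}.
Read 'a': {S, B} → {S, B}.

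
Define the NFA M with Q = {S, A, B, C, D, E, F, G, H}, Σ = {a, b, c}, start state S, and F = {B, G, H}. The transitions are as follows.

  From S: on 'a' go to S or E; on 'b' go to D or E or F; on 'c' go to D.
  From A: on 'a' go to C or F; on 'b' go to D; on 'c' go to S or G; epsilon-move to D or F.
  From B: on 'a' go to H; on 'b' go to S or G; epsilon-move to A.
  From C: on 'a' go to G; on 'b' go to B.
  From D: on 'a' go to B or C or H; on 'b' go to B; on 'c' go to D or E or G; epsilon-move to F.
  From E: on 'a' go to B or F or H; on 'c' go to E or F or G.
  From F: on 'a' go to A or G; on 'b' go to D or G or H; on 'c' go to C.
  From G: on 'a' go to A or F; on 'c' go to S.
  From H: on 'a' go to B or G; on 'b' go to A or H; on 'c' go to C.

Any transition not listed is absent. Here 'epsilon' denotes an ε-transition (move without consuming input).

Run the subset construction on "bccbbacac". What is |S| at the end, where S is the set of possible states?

6

Start in {S}.
Read 'b': {S} → {D, E, F}.
Read 'c': {D, E, F} → {C, D, E, F, G}.
Read 'c': {C, D, E, F, G} → {S, C, D, E, F, G}.
Read 'b': {S, C, D, E, F, G} → {A, B, D, E, F, G, H}.
Read 'b': {A, B, D, E, F, G, H} → {S, A, B, D, F, G, H}.
Read 'a': {S, A, B, D, F, G, H} → {S, A, B, C, D, E, F, G, H}.
Read 'c': {S, A, B, C, D, E, F, G, H} → {S, C, D, E, F, G}.
Read 'a': {S, C, D, E, F, G} → {S, A, B, C, D, E, F, G, H}.
Read 'c': {S, A, B, C, D, E, F, G, H} → {S, C, D, E, F, G}.
That set has 6 states.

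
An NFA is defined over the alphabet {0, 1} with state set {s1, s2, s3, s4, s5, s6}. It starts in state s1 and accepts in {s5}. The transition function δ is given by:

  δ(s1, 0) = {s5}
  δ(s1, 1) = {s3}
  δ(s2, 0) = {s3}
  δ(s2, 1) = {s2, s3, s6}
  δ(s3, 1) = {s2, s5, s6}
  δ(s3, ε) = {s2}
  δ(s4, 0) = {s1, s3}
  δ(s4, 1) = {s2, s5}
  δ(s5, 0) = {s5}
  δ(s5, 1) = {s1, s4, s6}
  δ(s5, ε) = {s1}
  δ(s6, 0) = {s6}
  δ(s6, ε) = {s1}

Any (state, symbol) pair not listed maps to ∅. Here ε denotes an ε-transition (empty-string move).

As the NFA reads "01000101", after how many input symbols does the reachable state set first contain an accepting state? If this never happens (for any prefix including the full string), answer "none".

Start in {s1}.
Read '0': {s1} → {s1, s5}.
None of the earlier sets intersect F, but {s1, s5} does.

1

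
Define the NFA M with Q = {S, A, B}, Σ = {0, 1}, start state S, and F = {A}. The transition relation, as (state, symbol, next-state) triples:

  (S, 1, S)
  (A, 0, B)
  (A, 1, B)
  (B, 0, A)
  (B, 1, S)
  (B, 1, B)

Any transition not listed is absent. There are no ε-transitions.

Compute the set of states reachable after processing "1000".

∅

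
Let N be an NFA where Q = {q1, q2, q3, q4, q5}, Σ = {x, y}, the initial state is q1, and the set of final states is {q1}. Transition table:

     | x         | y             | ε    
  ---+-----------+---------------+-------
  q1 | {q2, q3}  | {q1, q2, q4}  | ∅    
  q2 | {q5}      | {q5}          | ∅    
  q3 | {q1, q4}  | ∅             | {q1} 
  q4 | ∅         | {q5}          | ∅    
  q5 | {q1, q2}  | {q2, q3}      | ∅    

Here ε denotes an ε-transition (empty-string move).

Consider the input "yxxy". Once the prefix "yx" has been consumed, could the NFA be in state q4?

Start in {q1}.
Read 'y': {q1} → {q1, q2, q4}.
Read 'x': {q1, q2, q4} → {q1, q2, q3, q5}.
State q4 is not in {q1, q2, q3, q5}.

No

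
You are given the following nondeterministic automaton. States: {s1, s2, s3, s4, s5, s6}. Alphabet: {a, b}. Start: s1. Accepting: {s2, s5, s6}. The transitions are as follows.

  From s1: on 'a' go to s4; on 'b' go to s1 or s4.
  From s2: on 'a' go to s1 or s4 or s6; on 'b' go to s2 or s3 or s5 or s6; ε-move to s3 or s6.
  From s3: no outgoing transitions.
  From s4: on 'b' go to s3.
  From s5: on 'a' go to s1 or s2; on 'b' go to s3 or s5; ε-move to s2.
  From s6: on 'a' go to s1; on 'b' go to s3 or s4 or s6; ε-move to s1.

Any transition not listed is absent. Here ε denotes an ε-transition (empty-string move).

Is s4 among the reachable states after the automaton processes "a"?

Yes

Start in {s1}.
Read 'a': {s1} → {s4}.
State s4 is in {s4}.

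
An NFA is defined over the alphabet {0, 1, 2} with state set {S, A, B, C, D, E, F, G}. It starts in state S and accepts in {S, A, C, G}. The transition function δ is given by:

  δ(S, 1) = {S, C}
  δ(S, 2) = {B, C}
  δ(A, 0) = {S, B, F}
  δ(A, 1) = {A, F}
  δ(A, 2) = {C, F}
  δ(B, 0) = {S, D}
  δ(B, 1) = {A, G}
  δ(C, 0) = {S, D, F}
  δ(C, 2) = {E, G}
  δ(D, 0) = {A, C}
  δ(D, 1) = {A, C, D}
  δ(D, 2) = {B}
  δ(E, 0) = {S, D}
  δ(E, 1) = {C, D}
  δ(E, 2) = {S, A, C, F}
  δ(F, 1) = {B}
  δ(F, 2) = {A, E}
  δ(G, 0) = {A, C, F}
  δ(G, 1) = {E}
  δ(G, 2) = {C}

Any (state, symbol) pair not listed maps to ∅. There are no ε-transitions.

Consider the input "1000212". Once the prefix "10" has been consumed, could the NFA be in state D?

Yes

Start in {S}.
Read '1': {S} → {S, C}.
Read '0': {S, C} → {S, D, F}.
State D is in {S, D, F}.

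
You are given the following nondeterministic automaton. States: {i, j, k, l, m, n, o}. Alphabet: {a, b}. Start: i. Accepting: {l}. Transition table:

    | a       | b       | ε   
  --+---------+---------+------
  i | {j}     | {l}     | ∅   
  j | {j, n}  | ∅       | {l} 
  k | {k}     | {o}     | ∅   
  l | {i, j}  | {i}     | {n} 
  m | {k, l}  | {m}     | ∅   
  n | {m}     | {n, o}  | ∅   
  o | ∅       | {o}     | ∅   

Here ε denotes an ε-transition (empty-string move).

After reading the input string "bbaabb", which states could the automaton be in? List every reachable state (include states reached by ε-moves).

Start in {i}.
Read 'b': {i} → {l, n}.
Read 'b': {l, n} → {i, n, o}.
Read 'a': {i, n, o} → {j, l, m, n}.
Read 'a': {j, l, m, n} → {i, j, k, l, m, n}.
Read 'b': {i, j, k, l, m, n} → {i, l, m, n, o}.
Read 'b': {i, l, m, n, o} → {i, l, m, n, o}.

{i, l, m, n, o}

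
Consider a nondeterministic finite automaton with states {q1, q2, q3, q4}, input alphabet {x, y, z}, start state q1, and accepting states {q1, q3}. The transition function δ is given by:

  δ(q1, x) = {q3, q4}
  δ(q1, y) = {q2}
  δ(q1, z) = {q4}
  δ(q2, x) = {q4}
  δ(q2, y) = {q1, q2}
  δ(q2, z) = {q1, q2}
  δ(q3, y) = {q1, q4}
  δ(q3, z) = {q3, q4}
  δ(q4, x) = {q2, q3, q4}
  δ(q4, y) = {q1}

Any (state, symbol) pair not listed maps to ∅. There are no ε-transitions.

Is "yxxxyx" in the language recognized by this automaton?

Start in {q1}.
Read 'y': {q1} → {q2}.
Read 'x': {q2} → {q4}.
Read 'x': {q4} → {q2, q3, q4}.
Read 'x': {q2, q3, q4} → {q2, q3, q4}.
Read 'y': {q2, q3, q4} → {q1, q2, q4}.
Read 'x': {q1, q2, q4} → {q2, q3, q4}.
The final set {q2, q3, q4} contains the accepting state q3.

Yes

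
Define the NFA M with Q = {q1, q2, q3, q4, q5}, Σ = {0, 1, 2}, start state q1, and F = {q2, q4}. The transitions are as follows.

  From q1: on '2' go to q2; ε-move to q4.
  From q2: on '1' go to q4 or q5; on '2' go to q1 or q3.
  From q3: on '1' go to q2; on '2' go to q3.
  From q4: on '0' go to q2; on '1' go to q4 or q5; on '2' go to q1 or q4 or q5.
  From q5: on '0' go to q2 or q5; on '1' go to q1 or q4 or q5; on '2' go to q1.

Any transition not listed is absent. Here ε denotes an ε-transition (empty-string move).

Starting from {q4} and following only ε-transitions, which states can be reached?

Begin with {q4}.
No ε-moves leave this set, so the closure equals the set itself.

{q4}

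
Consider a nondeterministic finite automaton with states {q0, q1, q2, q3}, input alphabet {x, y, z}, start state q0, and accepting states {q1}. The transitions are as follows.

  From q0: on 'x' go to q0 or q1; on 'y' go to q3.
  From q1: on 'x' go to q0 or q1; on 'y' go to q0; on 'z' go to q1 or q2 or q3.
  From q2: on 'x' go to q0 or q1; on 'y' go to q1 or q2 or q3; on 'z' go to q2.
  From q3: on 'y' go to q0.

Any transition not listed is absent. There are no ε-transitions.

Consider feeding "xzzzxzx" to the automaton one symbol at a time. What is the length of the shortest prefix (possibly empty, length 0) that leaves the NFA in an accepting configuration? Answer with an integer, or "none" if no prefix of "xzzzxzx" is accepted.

Start in {q0}.
Read 'x': q0→{q0, q1}; now {q0, q1}.
None of the earlier sets intersect F, but {q0, q1} does.

1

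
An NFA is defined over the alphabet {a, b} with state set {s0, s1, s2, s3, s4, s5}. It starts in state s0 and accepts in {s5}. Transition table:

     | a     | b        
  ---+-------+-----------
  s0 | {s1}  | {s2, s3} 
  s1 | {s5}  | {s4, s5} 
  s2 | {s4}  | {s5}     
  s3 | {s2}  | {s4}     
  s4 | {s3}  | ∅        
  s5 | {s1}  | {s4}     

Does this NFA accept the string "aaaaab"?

Start in {s0}.
Read 'a': {s0} → {s1}.
Read 'a': {s1} → {s5}.
Read 'a': {s5} → {s1}.
Read 'a': {s1} → {s5}.
Read 'a': {s5} → {s1}.
Read 'b': {s1} → {s4, s5}.
The final set {s4, s5} contains the accepting state s5.

Yes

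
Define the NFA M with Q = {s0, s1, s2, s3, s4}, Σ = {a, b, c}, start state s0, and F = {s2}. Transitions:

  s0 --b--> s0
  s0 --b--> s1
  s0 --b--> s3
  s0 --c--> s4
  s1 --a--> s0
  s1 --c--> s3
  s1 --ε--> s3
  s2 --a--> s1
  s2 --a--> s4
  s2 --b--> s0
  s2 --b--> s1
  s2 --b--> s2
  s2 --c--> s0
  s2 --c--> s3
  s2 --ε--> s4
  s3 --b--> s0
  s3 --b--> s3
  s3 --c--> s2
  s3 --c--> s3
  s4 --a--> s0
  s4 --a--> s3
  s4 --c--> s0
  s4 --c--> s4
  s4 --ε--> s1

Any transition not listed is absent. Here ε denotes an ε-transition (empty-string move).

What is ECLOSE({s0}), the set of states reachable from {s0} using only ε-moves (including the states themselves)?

{s0}

Begin with {s0}.
No ε-moves leave this set, so the closure equals the set itself.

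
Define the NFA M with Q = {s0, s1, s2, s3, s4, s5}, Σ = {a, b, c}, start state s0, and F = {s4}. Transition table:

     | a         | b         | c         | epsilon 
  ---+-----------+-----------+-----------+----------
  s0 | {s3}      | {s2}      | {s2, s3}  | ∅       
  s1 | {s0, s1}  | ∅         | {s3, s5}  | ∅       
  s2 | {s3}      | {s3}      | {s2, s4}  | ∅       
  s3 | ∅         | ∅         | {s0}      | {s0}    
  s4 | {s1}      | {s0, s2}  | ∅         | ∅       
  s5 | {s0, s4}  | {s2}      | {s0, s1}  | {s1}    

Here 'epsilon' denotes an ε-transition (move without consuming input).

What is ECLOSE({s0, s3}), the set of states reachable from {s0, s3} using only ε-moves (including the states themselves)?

Begin with {s0, s3}.
No ε-moves leave this set, so the closure equals the set itself.

{s0, s3}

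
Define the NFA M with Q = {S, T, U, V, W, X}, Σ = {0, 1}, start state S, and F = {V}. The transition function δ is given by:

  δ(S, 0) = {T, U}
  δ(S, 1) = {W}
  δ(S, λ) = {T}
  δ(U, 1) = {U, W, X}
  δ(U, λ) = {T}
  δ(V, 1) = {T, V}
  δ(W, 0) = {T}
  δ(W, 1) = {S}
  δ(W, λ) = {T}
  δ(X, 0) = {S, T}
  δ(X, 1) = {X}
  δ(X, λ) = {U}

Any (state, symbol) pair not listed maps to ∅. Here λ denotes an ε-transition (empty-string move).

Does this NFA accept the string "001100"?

Start: ε-closure({S}) = {S, T}.
Read '0': {S, T} → {T, U}.
Read '0': {T, U} → ∅.
The set is empty and remains empty for the remaining 4 symbols.
The final set ∅ contains no accepting state.

No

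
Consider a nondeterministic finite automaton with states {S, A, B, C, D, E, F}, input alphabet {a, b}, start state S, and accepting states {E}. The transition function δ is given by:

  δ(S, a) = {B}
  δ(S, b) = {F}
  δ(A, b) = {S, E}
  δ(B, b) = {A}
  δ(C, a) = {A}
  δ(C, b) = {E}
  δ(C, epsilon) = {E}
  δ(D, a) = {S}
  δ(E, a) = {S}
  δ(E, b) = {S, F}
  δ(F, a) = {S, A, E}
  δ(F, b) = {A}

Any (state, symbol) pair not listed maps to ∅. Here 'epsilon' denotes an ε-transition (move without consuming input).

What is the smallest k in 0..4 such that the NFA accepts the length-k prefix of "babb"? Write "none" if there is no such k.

2

Start in {S}.
Read 'b': S→{F}; now {F}.
Read 'a': F→{S, A, E}; now {S, A, E}.
None of the earlier sets intersect F, but {S, A, E} does.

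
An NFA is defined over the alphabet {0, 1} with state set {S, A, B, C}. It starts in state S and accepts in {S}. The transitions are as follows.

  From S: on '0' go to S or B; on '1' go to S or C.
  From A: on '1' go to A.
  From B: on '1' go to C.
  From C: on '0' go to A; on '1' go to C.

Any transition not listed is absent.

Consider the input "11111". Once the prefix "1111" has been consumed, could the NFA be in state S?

Yes

Start in {S}.
Read '1': {S} → {S, C}.
Read '1': {S, C} → {S, C}.
Read '1': {S, C} → {S, C}.
Read '1': {S, C} → {S, C}.
State S is in {S, C}.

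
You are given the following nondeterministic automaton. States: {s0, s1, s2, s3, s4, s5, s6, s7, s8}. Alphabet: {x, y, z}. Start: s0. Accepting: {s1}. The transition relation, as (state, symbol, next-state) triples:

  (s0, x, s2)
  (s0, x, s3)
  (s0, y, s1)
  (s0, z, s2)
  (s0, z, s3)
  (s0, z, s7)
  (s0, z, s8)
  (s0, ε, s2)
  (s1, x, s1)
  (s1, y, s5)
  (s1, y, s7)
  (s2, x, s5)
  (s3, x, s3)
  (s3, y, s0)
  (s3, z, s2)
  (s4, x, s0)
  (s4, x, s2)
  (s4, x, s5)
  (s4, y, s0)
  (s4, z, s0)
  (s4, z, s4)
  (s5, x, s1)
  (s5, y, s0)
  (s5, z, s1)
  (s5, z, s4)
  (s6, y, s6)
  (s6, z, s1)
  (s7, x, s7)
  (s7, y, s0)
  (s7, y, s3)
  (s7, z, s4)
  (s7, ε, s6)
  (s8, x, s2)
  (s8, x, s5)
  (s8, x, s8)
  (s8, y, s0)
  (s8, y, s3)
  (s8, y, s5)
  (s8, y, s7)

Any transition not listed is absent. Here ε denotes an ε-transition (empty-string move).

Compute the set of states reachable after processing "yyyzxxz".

Start: ε-closure({s0}) = {s0, s2}.
Read 'y': {s0, s2} → {s1}.
Read 'y': {s1} → {s5, s6, s7}.
Read 'y': {s5, s6, s7} → {s0, s2, s3, s6}.
Read 'z': {s0, s2, s3, s6} → {s1, s2, s3, s6, s7, s8}.
Read 'x': {s1, s2, s3, s6, s7, s8} → {s1, s2, s3, s5, s6, s7, s8}.
Read 'x': {s1, s2, s3, s5, s6, s7, s8} → {s1, s2, s3, s5, s6, s7, s8}.
Read 'z': {s1, s2, s3, s5, s6, s7, s8} → {s1, s2, s4}.

{s1, s2, s4}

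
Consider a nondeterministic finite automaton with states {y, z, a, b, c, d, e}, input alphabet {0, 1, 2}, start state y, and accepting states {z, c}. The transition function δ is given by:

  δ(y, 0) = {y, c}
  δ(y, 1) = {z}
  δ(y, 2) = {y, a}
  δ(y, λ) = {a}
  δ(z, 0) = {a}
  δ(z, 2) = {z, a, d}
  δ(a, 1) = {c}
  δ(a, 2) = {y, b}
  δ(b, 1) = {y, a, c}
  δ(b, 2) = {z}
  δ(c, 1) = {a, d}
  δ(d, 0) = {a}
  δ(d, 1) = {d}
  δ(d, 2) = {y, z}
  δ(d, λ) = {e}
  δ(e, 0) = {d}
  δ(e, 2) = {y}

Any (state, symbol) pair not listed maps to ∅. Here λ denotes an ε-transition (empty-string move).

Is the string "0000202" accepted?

No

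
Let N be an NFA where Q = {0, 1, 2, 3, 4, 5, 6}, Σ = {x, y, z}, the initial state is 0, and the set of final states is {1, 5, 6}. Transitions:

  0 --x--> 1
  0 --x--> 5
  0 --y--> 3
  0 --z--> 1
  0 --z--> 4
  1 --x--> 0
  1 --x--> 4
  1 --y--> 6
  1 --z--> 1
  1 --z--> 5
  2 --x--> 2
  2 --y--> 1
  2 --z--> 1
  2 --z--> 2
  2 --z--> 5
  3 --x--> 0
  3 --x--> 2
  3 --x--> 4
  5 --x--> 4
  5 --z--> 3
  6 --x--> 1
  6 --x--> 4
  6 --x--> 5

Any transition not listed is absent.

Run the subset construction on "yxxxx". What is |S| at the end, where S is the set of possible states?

3

Start in {0}.
Read 'y': {0} → {3}.
Read 'x': {3} → {0, 2, 4}.
Read 'x': {0, 2, 4} → {1, 2, 5}.
Read 'x': {1, 2, 5} → {0, 2, 4}.
Read 'x': {0, 2, 4} → {1, 2, 5}.
That set has 3 states.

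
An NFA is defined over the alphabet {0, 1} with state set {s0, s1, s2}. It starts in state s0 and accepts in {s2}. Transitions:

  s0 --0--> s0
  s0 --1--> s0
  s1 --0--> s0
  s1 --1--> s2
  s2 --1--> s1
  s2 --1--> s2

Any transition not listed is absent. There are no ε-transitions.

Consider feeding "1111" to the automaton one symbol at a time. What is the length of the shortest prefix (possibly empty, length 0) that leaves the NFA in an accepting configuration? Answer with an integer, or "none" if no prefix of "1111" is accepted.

none

Start in {s0}.
Read '1': s0→{s0}; now {s0}.
Read '1': s0→{s0}; now {s0}.
Read '1': s0→{s0}; now {s0}.
Read '1': s0→{s0}; now {s0}.
No reachable set along the way intersects F.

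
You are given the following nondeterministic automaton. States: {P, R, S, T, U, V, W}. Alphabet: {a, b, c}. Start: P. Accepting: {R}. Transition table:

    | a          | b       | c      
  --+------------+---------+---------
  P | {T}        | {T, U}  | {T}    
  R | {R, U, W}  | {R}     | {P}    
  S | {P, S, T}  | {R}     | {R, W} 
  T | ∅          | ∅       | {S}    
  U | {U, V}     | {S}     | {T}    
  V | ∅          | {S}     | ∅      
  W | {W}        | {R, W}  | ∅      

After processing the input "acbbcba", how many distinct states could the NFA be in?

2

Start in {P}.
Read 'a': P→{T}; now {T}.
Read 'c': T→{S}; now {S}.
Read 'b': S→{R}; now {R}.
Read 'b': R→{R}; now {R}.
Read 'c': R→{P}; now {P}.
Read 'b': P→{T, U}; now {T, U}.
Read 'a': T→∅, U→{U, V}; now {U, V}.
That set has 2 states.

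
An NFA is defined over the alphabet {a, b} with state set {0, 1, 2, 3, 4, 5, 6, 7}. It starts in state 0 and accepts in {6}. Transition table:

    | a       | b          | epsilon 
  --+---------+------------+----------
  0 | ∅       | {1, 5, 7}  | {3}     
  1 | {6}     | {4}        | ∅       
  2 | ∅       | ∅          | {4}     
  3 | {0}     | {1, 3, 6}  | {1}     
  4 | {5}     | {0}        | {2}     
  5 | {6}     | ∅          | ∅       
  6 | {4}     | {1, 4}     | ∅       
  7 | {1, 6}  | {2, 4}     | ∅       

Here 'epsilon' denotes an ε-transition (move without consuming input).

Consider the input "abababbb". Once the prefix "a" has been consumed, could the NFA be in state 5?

Start: ε-closure({0}) = {0, 1, 3}.
Read 'a': 0→∅, 1→{6}, 3→{0}; union {0, 6}; ε-closure = {0, 1, 3, 6}.
State 5 is not in {0, 1, 3, 6}.

No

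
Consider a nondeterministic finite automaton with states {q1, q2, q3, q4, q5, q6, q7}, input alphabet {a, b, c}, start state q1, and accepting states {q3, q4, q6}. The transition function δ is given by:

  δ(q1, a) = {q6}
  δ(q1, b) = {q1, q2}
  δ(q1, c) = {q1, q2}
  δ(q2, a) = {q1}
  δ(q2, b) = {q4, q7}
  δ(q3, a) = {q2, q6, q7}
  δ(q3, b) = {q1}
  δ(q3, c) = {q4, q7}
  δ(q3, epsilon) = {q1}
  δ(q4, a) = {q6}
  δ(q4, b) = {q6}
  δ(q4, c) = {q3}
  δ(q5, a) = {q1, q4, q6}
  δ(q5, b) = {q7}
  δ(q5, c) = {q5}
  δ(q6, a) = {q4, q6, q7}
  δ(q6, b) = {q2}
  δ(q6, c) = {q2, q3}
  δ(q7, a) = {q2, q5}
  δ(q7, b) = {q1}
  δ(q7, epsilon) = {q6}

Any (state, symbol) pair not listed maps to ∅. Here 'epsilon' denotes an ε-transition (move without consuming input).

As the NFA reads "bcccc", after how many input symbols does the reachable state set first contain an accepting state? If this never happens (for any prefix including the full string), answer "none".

none

Start in {q1}.
Read 'b': {q1} → {q1, q2}.
Read 'c': {q1, q2} → {q1, q2}.
Read 'c': {q1, q2} → {q1, q2}.
Read 'c': {q1, q2} → {q1, q2}.
Read 'c': {q1, q2} → {q1, q2}.
No reachable set along the way intersects F.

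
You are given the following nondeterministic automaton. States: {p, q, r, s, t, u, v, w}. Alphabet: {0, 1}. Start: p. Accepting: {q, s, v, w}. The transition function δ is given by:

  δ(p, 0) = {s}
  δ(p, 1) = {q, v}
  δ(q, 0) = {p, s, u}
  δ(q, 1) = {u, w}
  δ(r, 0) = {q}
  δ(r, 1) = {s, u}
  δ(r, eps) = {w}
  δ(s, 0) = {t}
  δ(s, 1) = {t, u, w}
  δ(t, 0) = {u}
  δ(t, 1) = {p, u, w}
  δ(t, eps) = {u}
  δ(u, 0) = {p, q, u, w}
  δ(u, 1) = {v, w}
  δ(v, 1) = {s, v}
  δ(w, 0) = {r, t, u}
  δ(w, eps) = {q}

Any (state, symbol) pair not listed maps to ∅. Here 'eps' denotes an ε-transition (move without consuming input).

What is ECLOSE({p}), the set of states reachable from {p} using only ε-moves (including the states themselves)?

{p}

Begin with {p}.
No ε-moves leave this set, so the closure equals the set itself.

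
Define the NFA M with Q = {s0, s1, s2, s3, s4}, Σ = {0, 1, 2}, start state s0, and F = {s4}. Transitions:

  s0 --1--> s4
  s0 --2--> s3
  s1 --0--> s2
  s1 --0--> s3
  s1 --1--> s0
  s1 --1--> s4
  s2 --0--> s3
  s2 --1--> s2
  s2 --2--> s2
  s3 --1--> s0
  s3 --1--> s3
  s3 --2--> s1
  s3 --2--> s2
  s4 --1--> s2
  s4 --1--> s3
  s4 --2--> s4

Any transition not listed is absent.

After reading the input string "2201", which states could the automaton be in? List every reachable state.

Start in {s0}.
Read '2': {s0} → {s3}.
Read '2': {s3} → {s1, s2}.
Read '0': {s1, s2} → {s2, s3}.
Read '1': {s2, s3} → {s0, s2, s3}.

{s0, s2, s3}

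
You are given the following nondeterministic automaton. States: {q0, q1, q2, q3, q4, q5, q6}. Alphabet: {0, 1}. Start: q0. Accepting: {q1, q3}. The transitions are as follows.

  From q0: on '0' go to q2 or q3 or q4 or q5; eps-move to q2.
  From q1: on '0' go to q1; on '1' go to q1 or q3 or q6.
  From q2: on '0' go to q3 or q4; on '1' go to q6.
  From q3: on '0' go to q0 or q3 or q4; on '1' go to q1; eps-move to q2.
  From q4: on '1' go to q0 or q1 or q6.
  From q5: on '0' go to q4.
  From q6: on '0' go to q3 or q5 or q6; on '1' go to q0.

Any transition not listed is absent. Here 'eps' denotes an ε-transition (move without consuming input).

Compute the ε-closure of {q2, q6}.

Begin with {q2, q6}.
No ε-moves leave this set, so the closure equals the set itself.

{q2, q6}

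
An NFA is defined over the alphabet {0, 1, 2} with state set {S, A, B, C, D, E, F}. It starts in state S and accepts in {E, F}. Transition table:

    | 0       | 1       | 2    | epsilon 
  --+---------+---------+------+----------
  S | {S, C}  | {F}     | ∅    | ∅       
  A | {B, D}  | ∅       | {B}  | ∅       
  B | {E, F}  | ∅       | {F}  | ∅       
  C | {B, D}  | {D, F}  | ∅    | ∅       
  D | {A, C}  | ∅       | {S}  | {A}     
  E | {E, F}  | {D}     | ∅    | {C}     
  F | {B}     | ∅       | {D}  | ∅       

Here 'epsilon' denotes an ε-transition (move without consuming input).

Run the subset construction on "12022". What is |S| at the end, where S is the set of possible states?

Start in {S}.
Read '1': S→{F}; now {F}.
Read '2': F→{D}; union {D}; ε-closure = {A, D}.
Read '0': A→{B, D}, D→{A, C}; now {A, B, C, D}.
Read '2': A→{B}, B→{F}, C→∅, D→{S}; now {S, B, F}.
Read '2': S→∅, B→{F}, F→{D}; union {D, F}; ε-closure = {A, D, F}.
That set has 3 states.

3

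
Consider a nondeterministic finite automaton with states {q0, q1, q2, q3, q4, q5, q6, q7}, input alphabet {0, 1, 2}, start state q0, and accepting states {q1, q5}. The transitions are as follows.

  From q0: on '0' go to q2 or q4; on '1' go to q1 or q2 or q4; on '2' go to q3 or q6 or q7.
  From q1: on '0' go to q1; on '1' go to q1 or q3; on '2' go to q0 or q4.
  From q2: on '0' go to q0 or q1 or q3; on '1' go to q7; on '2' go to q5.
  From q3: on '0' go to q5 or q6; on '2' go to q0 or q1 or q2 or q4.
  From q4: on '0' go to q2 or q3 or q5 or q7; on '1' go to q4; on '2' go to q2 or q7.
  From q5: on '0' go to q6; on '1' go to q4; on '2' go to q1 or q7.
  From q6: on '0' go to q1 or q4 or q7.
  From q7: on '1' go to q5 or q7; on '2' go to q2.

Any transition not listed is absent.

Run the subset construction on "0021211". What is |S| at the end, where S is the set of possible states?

5

Start in {q0}.
Read '0': q0→{q2, q4}; now {q2, q4}.
Read '0': q2→{q0, q1, q3}, q4→{q2, q3, q5, q7}; now {q0, q1, q2, q3, q5, q7}.
Read '2': q0→{q3, q6, q7}, q1→{q0, q4}, q2→{q5}, q3→{q0, q1, q2, q4}, q5→{q1, q7}, q7→{q2}; now {q0, q1, q2, q3, q4, q5, q6, q7}.
Read '1': q0→{q1, q2, q4}, q1→{q1, q3}, q2→{q7}, q3→∅, q4→{q4}, q5→{q4}, q6→∅, q7→{q5, q7}; now {q1, q2, q3, q4, q5, q7}.
Read '2': q1→{q0, q4}, q2→{q5}, q3→{q0, q1, q2, q4}, q4→{q2, q7}, q5→{q1, q7}, q7→{q2}; now {q0, q1, q2, q4, q5, q7}.
Read '1': q0→{q1, q2, q4}, q1→{q1, q3}, q2→{q7}, q4→{q4}, q5→{q4}, q7→{q5, q7}; now {q1, q2, q3, q4, q5, q7}.
Read '1': q1→{q1, q3}, q2→{q7}, q3→∅, q4→{q4}, q5→{q4}, q7→{q5, q7}; now {q1, q3, q4, q5, q7}.
That set has 5 states.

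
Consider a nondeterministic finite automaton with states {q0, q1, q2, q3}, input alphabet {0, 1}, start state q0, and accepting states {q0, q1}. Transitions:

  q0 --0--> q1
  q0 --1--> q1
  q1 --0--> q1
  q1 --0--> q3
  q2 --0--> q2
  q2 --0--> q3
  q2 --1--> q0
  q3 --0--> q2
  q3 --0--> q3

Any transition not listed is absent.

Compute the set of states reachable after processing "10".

Start in {q0}.
Read '1': q0→{q1}; now {q1}.
Read '0': q1→{q1, q3}; now {q1, q3}.

{q1, q3}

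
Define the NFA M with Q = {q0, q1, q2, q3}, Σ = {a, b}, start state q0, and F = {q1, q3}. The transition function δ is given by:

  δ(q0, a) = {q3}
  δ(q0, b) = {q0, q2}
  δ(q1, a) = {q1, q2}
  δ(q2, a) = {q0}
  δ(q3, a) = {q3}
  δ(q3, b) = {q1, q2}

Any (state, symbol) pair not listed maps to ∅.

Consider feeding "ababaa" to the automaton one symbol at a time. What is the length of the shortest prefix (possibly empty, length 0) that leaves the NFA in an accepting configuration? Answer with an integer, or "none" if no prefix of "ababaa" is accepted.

1

Start in {q0}.
Read 'a': q0→{q3}; now {q3}.
None of the earlier sets intersect F, but {q3} does.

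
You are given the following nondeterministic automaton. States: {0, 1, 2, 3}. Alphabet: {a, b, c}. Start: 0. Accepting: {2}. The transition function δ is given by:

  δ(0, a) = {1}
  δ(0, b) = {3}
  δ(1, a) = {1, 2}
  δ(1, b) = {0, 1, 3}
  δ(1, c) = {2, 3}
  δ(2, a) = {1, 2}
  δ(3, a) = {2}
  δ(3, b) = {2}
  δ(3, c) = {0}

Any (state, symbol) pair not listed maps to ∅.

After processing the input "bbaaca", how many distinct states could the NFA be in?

Start in {0}.
Read 'b': 0→{3}; now {3}.
Read 'b': 3→{2}; now {2}.
Read 'a': 2→{1, 2}; now {1, 2}.
Read 'a': 1→{1, 2}, 2→{1, 2}; now {1, 2}.
Read 'c': 1→{2, 3}, 2→∅; now {2, 3}.
Read 'a': 2→{1, 2}, 3→{2}; now {1, 2}.
That set has 2 states.

2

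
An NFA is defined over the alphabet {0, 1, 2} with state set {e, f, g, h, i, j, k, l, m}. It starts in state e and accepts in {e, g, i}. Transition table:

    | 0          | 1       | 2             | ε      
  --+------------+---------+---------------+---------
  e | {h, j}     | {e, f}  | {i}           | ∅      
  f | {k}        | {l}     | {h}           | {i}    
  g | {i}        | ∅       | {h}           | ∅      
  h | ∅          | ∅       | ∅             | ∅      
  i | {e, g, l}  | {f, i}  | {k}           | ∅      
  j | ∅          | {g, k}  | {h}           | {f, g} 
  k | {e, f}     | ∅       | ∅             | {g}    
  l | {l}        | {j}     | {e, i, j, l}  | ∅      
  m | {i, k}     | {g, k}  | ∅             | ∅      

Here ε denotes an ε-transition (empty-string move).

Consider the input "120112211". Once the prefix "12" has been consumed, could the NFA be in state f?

Start in {e}.
Read '1': e→{e, f}; union {e, f}; ε-closure = {e, f, i}.
Read '2': e→{i}, f→{h}, i→{k}; union {h, i, k}; ε-closure = {g, h, i, k}.
State f is not in {g, h, i, k}.

No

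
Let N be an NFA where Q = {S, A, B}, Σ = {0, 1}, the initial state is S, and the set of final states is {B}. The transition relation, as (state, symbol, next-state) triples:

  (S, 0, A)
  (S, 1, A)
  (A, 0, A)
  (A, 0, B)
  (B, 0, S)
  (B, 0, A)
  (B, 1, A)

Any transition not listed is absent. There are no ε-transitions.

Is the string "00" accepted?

Yes

Start in {S}.
Read '0': {S} → {A}.
Read '0': {A} → {A, B}.
The final set {A, B} contains the accepting state B.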